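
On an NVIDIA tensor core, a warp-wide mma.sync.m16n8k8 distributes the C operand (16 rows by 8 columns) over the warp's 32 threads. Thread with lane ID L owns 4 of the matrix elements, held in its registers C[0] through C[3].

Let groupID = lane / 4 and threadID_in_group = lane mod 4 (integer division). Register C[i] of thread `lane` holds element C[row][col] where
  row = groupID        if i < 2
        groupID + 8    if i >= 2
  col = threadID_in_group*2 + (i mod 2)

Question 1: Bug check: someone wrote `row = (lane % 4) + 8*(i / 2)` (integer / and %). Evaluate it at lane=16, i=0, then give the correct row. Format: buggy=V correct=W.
buggy=0 correct=4

`(lane % 4) + 8*(i / 2)`[16,0]→0
16: G=4,T=0
[0] (4+0,0*2+0) = (4,0)
row: 0 vs 4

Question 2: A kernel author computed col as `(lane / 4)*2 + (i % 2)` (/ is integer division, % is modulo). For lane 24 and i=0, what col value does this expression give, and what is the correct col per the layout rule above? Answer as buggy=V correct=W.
buggy=12 correct=0

`(lane / 4)*2 + (i % 2)`[24,0]⇒12
lane 24⇒24/4=6, 24 mod 4=0
i=0  r:6+0⇒6  c:2·0+0⇒0
col: 12 vs 0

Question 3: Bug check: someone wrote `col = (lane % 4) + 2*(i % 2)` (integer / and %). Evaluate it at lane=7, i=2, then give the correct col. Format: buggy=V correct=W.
buggy=3 correct=6

`(lane % 4) + 2*(i % 2)`[7,2]⇒3
7: gr=1,th=3
[2] (1+8,3*2+0) = (9,6)
col: 3 vs 6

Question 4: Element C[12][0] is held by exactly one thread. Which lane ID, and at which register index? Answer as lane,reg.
16,2

r=12->g=4,rb=1  c=0->t=0,b0=0
L=4*4+0=16  i=1*2+0=2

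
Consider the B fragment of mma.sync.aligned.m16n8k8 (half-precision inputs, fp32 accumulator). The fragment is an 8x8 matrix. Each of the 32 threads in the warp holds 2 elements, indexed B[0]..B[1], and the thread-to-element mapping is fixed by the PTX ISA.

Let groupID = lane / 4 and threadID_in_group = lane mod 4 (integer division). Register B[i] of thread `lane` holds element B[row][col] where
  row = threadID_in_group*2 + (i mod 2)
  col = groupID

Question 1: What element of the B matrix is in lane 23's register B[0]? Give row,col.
lane 23=>23/4=5, 23 mod 4=3
i=0  r:2·3+0=>6  c:5

6,5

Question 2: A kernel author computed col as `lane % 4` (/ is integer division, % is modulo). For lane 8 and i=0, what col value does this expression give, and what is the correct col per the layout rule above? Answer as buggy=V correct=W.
`lane % 4`[8,0]→0
lane 8: G=2 (8/4), T=0 (8%4)
i=0: r=0*2+0=0, c=G=2
col: 0 vs 2

buggy=0 correct=2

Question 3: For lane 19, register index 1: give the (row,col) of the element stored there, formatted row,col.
7,4

lane 19=>19/4=4, 19 mod 4=3
i=1  r:2·3+1=>7  c:4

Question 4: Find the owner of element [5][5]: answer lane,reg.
22,1

c=5→G=5  r=5→T=2,p=1
L=5*4+2=22  i=1=1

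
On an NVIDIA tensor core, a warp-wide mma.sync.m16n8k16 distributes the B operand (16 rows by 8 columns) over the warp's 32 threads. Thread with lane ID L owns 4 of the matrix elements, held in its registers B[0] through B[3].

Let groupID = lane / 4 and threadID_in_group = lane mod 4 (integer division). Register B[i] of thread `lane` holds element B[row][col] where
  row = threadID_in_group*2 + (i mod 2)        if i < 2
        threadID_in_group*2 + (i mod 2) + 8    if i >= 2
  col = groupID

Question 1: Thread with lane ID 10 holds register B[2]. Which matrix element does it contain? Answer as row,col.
10: gid=2,tid=2
[2] (2*2+0+8,2) = (12,2)

12,2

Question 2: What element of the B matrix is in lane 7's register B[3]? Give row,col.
L=7→G=7>>2=1, T=7&3=3
[3]→row 3·2+1+8=15  col G=1

15,1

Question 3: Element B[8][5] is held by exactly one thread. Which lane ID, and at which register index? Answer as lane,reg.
c=5⇒gr=5  r=8⇒Rb=1,th=0,odd=0
L=5*4+0=20  i=1*2+0=2

20,2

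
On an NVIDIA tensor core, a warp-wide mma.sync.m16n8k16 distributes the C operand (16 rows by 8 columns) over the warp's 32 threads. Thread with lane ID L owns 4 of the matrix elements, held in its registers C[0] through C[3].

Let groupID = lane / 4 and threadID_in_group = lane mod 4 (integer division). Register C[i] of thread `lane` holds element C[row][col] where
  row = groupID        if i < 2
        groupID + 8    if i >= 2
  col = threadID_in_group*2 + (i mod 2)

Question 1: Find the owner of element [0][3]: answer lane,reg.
r=0->g=0,rb=0  c=3->t=1,b0=1
L=0*4+1=1  i=0*2+1=1

1,1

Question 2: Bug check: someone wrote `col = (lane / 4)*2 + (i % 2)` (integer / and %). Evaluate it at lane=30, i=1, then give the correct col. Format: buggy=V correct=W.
`(lane / 4)*2 + (i % 2)`[30,1]->15
L=30->g=30>>2=7, t=30&3=2
[1]->row 7+0=7  col 2·2+1=5
col: 15 vs 5

buggy=15 correct=5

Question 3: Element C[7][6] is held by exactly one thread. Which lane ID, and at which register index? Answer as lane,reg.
31,0

r=7->g=7,rb=0  c=6->t=3,b0=0
L=7*4+3=31  i=0*2+0=0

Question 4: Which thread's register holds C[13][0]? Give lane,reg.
r: 13->gid=5,r8=1  c: 0->tid=0,i&1=0
L=5*4+0=20  i=1*2+0=2

20,2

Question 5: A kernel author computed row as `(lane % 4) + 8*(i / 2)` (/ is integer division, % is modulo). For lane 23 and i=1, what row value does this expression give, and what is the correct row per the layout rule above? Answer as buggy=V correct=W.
buggy=3 correct=5

`(lane % 4) + 8*(i / 2)`[23,1]⇒3
lane 23: gr=5 (23/4), th=3 (23%4)
i=1: r=5+0=5, c=3*2+1=7
row: 3 vs 5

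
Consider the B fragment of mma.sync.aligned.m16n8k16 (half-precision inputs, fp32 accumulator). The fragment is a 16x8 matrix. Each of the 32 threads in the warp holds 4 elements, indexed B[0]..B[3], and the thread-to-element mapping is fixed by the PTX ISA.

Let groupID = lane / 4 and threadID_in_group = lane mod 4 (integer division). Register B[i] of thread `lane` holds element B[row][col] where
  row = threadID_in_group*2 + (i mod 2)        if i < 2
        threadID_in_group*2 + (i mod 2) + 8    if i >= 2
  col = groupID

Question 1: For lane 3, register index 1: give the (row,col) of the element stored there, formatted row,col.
L=3->gid=3>>2=0, tid=3&3=3
[1]->row 3·2+1+0=7  col gid=0

7,0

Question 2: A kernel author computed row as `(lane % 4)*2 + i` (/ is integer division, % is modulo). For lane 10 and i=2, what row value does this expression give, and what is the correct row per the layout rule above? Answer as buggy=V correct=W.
`(lane % 4)*2 + i`[10,2]=>6
lane 10: grp=2 (10/4), tig=2 (10%4)
i=2: r=2*2+0+8=12, c=grp=2
row: 6 vs 12

buggy=6 correct=12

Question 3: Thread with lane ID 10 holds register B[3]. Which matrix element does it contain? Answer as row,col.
13,2

lane 10: gr=2 (10/4), th=2 (10%4)
i=3: r=2*2+1+8=13, c=gr=2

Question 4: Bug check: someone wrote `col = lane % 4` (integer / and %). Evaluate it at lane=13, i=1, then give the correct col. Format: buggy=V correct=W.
`lane % 4`[13,1]⇒1
lane 13⇒13/4=3, 13 mod 4=1
i=1  r:2·1+1+0⇒3  c:3
col: 1 vs 3

buggy=1 correct=3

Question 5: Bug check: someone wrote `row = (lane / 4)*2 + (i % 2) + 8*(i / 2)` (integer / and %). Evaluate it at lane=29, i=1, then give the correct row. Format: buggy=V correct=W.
`(lane / 4)*2 + (i % 2) + 8*(i / 2)`[29,1]→15
lane 29: G=7 (29/4), T=1 (29%4)
i=1: r=1*2+1+0=3, c=G=7
row: 15 vs 3

buggy=15 correct=3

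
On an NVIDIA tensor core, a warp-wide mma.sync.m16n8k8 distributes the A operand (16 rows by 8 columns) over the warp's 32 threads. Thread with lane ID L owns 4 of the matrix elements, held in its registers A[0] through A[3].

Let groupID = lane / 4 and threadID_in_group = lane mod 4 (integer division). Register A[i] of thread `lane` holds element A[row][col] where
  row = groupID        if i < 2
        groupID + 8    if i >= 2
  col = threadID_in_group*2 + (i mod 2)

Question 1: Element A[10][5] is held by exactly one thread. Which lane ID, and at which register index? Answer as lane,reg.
r=10→G=2,rhi=1  c=5→T=2,p=1
L=2*4+2=10  i=1*2+1=3

10,3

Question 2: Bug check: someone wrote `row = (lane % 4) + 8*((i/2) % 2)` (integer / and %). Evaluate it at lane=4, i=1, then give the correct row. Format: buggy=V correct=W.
`(lane % 4) + 8*((i/2) % 2)`[4,1]→0
4: G=1,T=0
[1] (1+0,0*2+1) = (1,1)
row: 0 vs 1

buggy=0 correct=1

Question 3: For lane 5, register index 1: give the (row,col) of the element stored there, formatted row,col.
1,3

lane 5: gid=1 (5/4), tid=1 (5%4)
i=1: r=1+0=1, c=1*2+1=3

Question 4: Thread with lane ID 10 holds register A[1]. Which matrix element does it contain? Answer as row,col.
2,5

10: grp=2,tig=2
[1] (2+0,2*2+1) = (2,5)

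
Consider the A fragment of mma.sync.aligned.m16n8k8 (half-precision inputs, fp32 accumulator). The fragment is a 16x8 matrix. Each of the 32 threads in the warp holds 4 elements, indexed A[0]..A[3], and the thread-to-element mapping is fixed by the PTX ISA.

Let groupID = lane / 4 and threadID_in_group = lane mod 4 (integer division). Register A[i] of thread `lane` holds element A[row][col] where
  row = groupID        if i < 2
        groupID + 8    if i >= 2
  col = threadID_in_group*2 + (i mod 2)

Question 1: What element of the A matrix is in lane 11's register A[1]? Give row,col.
2,7

L=11→G=11>>2=2, T=11&3=3
[1]→row 2+0=2  col 3·2+1=7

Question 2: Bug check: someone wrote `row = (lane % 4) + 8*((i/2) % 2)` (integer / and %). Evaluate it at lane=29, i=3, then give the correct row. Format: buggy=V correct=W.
buggy=9 correct=15

`(lane % 4) + 8*((i/2) % 2)`[29,3]⇒9
L=29⇒gr=29>>2=7, th=29&3=1
[3]⇒row 7+8=15  col 1·2+1=3
row: 9 vs 15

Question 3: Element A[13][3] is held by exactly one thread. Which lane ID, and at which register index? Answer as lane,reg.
21,3

r: 13->gid=5,r8=1  c: 3->tid=1,i&1=1
L=5*4+1=21  i=1*2+1=3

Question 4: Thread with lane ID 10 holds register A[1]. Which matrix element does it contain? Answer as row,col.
2,5

10: gr=2,th=2
[1] (2+0,2*2+1) = (2,5)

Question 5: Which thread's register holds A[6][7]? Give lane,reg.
r:6=>grp=6,rB=0  c:7=>tig=3,lo=1
L=6*4+3=27  i=0*2+1=1

27,1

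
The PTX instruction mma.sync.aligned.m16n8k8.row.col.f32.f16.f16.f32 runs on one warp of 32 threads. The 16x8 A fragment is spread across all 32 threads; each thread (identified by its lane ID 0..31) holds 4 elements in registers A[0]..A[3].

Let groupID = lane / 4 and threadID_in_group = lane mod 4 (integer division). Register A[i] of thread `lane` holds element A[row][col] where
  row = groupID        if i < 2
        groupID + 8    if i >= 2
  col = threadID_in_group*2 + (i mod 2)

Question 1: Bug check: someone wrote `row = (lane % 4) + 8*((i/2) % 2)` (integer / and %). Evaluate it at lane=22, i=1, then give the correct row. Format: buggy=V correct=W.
`(lane % 4) + 8*((i/2) % 2)`[22,1]->2
lane 22->22/4=5, 22 mod 4=2
i=1  r:5+0->5  c:2·2+1->5
row: 2 vs 5

buggy=2 correct=5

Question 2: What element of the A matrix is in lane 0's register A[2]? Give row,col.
8,0

lane 0⇒0/4=0, 0 mod 4=0
i=2  r:0+8⇒8  c:2·0+0⇒0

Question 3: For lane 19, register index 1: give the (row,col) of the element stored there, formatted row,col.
lane 19: g=4 (19/4), t=3 (19%4)
i=1: r=4+0=4, c=3*2+1=7

4,7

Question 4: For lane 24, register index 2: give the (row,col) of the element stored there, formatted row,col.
14,0

24: g=6,t=0
[2] (6+8,0*2+0) = (14,0)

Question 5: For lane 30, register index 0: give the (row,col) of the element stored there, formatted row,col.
7,4

lane 30→30/4=7, 30 mod 4=2
i=0  r:7+0→7  c:2·2+0→4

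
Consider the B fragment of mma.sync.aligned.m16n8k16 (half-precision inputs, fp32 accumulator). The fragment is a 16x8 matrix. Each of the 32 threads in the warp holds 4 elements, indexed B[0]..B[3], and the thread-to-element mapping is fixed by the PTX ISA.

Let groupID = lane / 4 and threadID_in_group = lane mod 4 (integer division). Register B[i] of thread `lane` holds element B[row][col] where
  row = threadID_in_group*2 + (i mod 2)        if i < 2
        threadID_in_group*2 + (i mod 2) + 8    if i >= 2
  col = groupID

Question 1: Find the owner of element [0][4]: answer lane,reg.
c:4=>grp=4  r:0=>rB=0,tig=0,lo=0
L=4*4+0=16  i=0*2+0=0

16,0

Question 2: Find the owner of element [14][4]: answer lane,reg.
19,2

c=4⇒gr=4  r=14⇒Rb=1,th=3,odd=0
L=4*4+3=19  i=1*2+0=2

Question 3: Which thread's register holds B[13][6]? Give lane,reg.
26,3

c: 6->gid=6  r: 13->r8=1,tid=2,i&1=1
L=6*4+2=26  i=1*2+1=3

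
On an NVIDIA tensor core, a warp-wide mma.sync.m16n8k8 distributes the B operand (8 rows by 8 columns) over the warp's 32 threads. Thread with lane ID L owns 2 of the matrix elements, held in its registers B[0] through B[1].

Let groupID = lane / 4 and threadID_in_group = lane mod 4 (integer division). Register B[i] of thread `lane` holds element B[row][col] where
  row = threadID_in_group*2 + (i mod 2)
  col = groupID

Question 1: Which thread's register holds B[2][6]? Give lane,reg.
c=6→G=6  r=2→T=1,p=0
L=6*4+1=25  i=0=0

25,0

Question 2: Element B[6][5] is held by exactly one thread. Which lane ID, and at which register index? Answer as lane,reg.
23,0

c=5->g=5  r=6->t=3,b0=0
L=5*4+3=23  i=0=0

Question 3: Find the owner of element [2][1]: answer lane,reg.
5,0

c=1⇒gr=1  r=2⇒th=1,odd=0
L=1*4+1=5  i=0=0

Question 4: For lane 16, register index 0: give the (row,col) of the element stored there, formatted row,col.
0,4

16: grp=4,tig=0
[0] (0*2+0,4) = (0,4)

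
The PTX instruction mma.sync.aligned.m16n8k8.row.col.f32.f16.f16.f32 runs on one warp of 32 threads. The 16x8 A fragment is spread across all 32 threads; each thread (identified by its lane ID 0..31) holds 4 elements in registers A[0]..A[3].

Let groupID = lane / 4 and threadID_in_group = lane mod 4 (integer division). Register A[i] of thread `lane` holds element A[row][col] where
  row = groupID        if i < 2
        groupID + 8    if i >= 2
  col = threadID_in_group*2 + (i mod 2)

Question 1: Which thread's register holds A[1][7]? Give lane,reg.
r=1→G=1,rhi=0  c=7→T=3,p=1
L=1*4+3=7  i=0*2+1=1

7,1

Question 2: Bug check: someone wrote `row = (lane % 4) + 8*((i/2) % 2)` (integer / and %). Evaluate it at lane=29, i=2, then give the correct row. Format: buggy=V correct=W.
buggy=9 correct=15

`(lane % 4) + 8*((i/2) % 2)`[29,2]⇒9
lane 29: gr=7 (29/4), th=1 (29%4)
i=2: r=7+8=15, c=1*2+0=2
row: 9 vs 15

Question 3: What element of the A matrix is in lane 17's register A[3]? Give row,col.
12,3

lane 17->17/4=4, 17 mod 4=1
i=3  r:4+8->12  c:2·1+1->3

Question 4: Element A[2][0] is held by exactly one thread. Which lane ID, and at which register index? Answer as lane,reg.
8,0

r=2→G=2,rhi=0  c=0→T=0,p=0
L=2*4+0=8  i=0*2+0=0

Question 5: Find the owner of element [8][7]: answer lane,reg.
r=8⇒gr=0,Rb=1  c=7⇒th=3,odd=1
L=0*4+3=3  i=1*2+1=3

3,3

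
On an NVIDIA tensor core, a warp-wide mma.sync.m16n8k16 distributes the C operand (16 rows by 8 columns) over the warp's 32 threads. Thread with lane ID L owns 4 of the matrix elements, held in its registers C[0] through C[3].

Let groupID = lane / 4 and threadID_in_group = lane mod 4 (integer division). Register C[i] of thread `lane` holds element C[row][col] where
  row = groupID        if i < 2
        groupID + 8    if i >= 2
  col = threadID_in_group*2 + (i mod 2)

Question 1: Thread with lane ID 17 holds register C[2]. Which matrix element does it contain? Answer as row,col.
12,2

lane 17: gid=4 (17/4), tid=1 (17%4)
i=2: r=4+8=12, c=1*2+0=2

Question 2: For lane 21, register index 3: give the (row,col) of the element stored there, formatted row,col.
13,3

lane 21: G=5 (21/4), T=1 (21%4)
i=3: r=5+8=13, c=1*2+1=3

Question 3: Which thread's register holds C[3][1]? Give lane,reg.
r=3→G=3,rhi=0  c=1→T=0,p=1
L=3*4+0=12  i=0*2+1=1

12,1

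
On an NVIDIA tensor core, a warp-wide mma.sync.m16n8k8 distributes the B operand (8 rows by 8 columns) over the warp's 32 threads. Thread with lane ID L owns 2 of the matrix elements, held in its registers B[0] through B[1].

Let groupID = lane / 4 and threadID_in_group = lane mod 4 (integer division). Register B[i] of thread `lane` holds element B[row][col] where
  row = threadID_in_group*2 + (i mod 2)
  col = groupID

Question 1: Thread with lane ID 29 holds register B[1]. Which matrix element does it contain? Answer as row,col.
3,7

lane 29: gid=7 (29/4), tid=1 (29%4)
i=1: r=1*2+1=3, c=gid=7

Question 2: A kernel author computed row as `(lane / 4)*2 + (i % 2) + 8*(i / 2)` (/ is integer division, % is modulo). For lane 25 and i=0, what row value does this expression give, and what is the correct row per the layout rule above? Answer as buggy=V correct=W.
buggy=12 correct=2

`(lane / 4)*2 + (i % 2) + 8*(i / 2)`[25,0]→12
lane 25→25/4=6, 25 mod 4=1
i=0  r:2·1+0→2  c:6
row: 12 vs 2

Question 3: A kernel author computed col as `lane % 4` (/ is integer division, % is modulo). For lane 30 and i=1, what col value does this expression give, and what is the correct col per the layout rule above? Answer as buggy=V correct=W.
`lane % 4`[30,1]->2
30: gid=7,tid=2
[1] (2*2+1,7) = (5,7)
col: 2 vs 7

buggy=2 correct=7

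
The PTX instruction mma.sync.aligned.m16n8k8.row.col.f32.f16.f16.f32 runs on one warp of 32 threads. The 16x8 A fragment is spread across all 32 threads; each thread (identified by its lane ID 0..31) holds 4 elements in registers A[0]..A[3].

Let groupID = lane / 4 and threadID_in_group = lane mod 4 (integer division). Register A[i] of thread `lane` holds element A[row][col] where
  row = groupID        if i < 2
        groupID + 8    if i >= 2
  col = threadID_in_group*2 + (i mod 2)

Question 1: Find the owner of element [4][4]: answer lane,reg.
18,0

r=4⇒gr=4,Rb=0  c=4⇒th=2,odd=0
L=4*4+2=18  i=0*2+0=0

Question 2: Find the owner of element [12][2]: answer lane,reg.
r=12→G=4,rhi=1  c=2→T=1,p=0
L=4*4+1=17  i=1*2+0=2

17,2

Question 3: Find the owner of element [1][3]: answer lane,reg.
r=1->g=1,rb=0  c=3->t=1,b0=1
L=1*4+1=5  i=0*2+1=1

5,1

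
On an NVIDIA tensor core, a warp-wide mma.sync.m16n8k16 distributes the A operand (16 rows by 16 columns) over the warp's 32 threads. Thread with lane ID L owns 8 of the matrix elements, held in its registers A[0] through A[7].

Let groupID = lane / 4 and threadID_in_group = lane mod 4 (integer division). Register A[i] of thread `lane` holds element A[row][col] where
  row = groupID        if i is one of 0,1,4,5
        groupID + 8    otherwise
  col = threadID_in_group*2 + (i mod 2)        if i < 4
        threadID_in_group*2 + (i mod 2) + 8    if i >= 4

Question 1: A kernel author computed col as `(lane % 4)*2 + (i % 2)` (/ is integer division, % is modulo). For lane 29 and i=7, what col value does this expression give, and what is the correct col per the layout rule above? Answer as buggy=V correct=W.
`(lane % 4)*2 + (i % 2)`[29,7]->3
L=29->gid=29>>2=7, tid=29&3=1
[7]->row 7+8=15  col 1·2+1+8=11
col: 3 vs 11

buggy=3 correct=11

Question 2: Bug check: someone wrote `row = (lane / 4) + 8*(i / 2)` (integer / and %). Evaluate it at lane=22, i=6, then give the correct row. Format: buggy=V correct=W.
`(lane / 4) + 8*(i / 2)`[22,6]=>29
L=22=>grp=22>>2=5, tig=22&3=2
[6]=>row 5+8=13  col 2·2+0+8=12
row: 29 vs 13

buggy=29 correct=13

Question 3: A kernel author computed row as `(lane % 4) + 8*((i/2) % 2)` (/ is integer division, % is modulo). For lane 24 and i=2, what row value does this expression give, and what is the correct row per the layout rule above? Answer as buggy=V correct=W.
buggy=8 correct=14

`(lane % 4) + 8*((i/2) % 2)`[24,2]->8
lane 24: g=6 (24/4), t=0 (24%4)
i=2: r=6+8=14, c=0*2+0+0=0
row: 8 vs 14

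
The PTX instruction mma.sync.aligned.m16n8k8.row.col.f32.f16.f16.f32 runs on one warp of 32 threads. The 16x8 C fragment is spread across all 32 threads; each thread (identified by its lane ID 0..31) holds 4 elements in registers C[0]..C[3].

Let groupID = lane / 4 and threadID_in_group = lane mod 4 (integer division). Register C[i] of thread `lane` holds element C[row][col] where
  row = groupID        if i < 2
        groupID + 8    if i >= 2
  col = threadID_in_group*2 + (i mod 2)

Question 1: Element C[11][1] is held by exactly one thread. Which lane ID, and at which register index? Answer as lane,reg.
r=11⇒gr=3,Rb=1  c=1⇒th=0,odd=1
L=3*4+0=12  i=1*2+1=3

12,3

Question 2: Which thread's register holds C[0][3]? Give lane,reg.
r=0→G=0,rhi=0  c=3→T=1,p=1
L=0*4+1=1  i=0*2+1=1

1,1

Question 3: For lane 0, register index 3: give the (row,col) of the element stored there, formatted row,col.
lane 0->0/4=0, 0 mod 4=0
i=3  r:0+8->8  c:2·0+1->1

8,1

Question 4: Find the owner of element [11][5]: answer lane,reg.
r=11->g=3,rb=1  c=5->t=2,b0=1
L=3*4+2=14  i=1*2+1=3

14,3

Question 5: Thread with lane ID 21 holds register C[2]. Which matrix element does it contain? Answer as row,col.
13,2

lane 21: g=5 (21/4), t=1 (21%4)
i=2: r=5+8=13, c=1*2+0=2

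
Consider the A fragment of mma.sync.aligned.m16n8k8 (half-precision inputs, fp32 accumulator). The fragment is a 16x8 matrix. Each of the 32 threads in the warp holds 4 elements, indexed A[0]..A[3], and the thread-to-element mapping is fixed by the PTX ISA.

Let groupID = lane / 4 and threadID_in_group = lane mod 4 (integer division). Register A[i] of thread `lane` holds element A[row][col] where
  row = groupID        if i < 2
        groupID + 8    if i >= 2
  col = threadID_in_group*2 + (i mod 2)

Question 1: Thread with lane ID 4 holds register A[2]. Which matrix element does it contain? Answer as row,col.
9,0

4: G=1,T=0
[2] (1+8,0*2+0) = (9,0)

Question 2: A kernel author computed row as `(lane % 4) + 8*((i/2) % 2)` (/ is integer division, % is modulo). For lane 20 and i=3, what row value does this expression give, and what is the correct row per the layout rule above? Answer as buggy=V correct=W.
`(lane % 4) + 8*((i/2) % 2)`[20,3]=>8
lane 20: grp=5 (20/4), tig=0 (20%4)
i=3: r=5+8=13, c=0*2+1=1
row: 8 vs 13

buggy=8 correct=13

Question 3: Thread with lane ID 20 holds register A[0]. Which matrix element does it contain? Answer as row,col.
20: gid=5,tid=0
[0] (5+0,0*2+0) = (5,0)

5,0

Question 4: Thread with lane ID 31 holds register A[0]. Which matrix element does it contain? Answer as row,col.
7,6

L=31→G=31>>2=7, T=31&3=3
[0]→row 7+0=7  col 3·2+0=6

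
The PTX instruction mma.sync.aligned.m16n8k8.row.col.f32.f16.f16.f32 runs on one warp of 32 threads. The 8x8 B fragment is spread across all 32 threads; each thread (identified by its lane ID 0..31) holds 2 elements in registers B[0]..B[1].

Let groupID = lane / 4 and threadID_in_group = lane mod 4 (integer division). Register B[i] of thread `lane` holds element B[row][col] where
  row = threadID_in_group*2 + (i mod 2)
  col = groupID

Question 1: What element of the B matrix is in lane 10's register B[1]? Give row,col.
lane 10->10/4=2, 10 mod 4=2
i=1  r:2·2+1->5  c:2

5,2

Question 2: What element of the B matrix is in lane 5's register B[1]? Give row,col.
L=5->g=5>>2=1, t=5&3=1
[1]->row 1·2+1=3  col g=1

3,1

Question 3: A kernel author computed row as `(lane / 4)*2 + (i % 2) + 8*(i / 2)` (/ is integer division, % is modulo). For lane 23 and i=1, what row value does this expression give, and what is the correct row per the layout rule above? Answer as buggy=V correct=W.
`(lane / 4)*2 + (i % 2) + 8*(i / 2)`[23,1]->11
23: gid=5,tid=3
[1] (3*2+1,5) = (7,5)
row: 11 vs 7

buggy=11 correct=7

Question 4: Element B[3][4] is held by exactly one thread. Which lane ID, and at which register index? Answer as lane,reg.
c=4→G=4  r=3→T=1,p=1
L=4*4+1=17  i=1=1

17,1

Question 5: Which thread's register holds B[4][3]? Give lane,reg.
14,0

c:3=>grp=3  r:4=>tig=2,lo=0
L=3*4+2=14  i=0=0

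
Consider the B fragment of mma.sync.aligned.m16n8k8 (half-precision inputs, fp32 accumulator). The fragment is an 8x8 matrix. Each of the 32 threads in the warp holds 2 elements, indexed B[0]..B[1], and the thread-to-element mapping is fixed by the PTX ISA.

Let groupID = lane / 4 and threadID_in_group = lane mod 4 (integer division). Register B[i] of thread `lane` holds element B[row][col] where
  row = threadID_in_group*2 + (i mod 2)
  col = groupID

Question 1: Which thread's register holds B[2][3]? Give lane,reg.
13,0

c=3⇒gr=3  r=2⇒th=1,odd=0
L=3*4+1=13  i=0=0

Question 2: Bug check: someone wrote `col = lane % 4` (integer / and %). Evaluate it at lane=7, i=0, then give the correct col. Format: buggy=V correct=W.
buggy=3 correct=1

`lane % 4`[7,0]=>3
lane 7=>7/4=1, 7 mod 4=3
i=0  r:2·3+0=>6  c:1
col: 3 vs 1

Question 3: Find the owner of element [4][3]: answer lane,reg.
c=3→G=3  r=4→T=2,p=0
L=3*4+2=14  i=0=0

14,0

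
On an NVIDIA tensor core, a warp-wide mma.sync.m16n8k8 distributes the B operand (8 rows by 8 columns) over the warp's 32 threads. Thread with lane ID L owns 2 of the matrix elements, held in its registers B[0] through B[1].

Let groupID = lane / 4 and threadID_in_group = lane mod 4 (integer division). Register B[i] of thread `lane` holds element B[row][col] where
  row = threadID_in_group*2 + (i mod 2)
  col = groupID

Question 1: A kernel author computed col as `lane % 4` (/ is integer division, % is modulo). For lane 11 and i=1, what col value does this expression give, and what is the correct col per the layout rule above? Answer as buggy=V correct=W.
`lane % 4`[11,1]=>3
L=11=>grp=11>>2=2, tig=11&3=3
[1]=>row 3·2+1=7  col grp=2
col: 3 vs 2

buggy=3 correct=2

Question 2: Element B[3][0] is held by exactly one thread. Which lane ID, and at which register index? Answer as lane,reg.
c: 0->gid=0  r: 3->tid=1,i&1=1
L=0*4+1=1  i=1=1

1,1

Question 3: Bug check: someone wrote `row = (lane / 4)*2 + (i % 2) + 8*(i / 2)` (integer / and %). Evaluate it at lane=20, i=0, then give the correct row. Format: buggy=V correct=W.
buggy=10 correct=0

`(lane / 4)*2 + (i % 2) + 8*(i / 2)`[20,0]→10
L=20→G=20>>2=5, T=20&3=0
[0]→row 0·2+0=0  col G=5
row: 10 vs 0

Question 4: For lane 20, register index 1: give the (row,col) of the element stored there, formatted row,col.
1,5

lane 20: G=5 (20/4), T=0 (20%4)
i=1: r=0*2+1=1, c=G=5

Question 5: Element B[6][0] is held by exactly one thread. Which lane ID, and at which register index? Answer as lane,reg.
3,0

c=0->g=0  r=6->t=3,b0=0
L=0*4+3=3  i=0=0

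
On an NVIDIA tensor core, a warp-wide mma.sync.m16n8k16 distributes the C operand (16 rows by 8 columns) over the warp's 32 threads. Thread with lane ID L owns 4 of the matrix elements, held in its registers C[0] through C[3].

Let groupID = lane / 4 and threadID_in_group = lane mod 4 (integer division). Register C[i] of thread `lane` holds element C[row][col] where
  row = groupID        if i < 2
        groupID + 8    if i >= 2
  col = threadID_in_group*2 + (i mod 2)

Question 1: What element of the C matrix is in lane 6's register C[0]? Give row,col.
L=6⇒gr=6>>2=1, th=6&3=2
[0]⇒row 1+0=1  col 2·2+0=4

1,4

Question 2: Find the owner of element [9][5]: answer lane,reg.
r=9→G=1,rhi=1  c=5→T=2,p=1
L=1*4+2=6  i=1*2+1=3

6,3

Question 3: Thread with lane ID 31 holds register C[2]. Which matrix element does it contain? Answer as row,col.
15,6

L=31->gid=31>>2=7, tid=31&3=3
[2]->row 7+8=15  col 3·2+0=6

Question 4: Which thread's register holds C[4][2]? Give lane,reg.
17,0

r=4→G=4,rhi=0  c=2→T=1,p=0
L=4*4+1=17  i=0*2+0=0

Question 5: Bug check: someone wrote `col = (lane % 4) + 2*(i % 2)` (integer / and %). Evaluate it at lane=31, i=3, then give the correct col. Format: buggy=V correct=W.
buggy=5 correct=7

`(lane % 4) + 2*(i % 2)`[31,3]->5
lane 31->31/4=7, 31 mod 4=3
i=3  r:7+8->15  c:2·3+1->7
col: 5 vs 7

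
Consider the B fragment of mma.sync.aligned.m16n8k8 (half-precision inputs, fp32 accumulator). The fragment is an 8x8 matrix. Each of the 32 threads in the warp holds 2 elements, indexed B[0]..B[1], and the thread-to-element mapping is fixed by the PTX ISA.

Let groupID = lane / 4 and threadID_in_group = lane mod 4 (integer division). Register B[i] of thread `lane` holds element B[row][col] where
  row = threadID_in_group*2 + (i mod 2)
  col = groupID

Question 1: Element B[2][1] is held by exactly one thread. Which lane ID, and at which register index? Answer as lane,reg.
5,0

c=1->g=1  r=2->t=1,b0=0
L=1*4+1=5  i=0=0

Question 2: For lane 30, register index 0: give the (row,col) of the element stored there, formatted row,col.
30: gr=7,th=2
[0] (2*2+0,7) = (4,7)

4,7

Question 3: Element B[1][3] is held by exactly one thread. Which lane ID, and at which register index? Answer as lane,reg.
c: 3->gid=3  r: 1->tid=0,i&1=1
L=3*4+0=12  i=1=1

12,1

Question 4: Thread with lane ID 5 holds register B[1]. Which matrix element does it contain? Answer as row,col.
3,1

lane 5: grp=1 (5/4), tig=1 (5%4)
i=1: r=1*2+1=3, c=grp=1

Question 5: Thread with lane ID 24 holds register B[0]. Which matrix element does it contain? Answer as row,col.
0,6

24: gr=6,th=0
[0] (0*2+0,6) = (0,6)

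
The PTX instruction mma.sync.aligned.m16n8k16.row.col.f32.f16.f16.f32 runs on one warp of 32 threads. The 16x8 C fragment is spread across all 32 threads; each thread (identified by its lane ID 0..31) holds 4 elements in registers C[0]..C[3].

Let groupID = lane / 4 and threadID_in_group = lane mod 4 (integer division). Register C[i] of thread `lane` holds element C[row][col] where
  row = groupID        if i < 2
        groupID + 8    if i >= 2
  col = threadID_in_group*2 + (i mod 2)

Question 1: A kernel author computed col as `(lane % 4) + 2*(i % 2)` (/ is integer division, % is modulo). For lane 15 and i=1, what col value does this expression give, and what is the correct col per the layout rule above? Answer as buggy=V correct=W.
buggy=5 correct=7

`(lane % 4) + 2*(i % 2)`[15,1]->5
L=15->gid=15>>2=3, tid=15&3=3
[1]->row 3+0=3  col 3·2+1=7
col: 5 vs 7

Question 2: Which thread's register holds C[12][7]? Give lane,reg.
19,3

r:12=>grp=4,rB=1  c:7=>tig=3,lo=1
L=4*4+3=19  i=1*2+1=3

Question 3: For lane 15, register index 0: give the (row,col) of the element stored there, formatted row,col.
15: G=3,T=3
[0] (3+0,3*2+0) = (3,6)

3,6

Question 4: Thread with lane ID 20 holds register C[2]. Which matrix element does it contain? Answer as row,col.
13,0

lane 20→20/4=5, 20 mod 4=0
i=2  r:5+8→13  c:2·0+0→0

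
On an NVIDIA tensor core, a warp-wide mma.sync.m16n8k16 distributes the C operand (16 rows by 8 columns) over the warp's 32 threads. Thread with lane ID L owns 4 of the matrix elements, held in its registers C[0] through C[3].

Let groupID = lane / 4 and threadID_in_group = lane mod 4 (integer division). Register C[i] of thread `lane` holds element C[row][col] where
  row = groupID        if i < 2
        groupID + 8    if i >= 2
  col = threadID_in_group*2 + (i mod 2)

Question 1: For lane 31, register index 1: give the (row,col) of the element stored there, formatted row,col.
lane 31=>31/4=7, 31 mod 4=3
i=1  r:7+0=>7  c:2·3+1=>7

7,7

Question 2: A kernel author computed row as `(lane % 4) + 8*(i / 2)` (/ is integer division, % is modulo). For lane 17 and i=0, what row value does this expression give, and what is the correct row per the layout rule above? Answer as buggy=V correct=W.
`(lane % 4) + 8*(i / 2)`[17,0]⇒1
L=17⇒gr=17>>2=4, th=17&3=1
[0]⇒row 4+0=4  col 1·2+0=2
row: 1 vs 4

buggy=1 correct=4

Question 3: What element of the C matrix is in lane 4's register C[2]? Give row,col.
9,0

lane 4->4/4=1, 4 mod 4=0
i=2  r:1+8->9  c:2·0+0->0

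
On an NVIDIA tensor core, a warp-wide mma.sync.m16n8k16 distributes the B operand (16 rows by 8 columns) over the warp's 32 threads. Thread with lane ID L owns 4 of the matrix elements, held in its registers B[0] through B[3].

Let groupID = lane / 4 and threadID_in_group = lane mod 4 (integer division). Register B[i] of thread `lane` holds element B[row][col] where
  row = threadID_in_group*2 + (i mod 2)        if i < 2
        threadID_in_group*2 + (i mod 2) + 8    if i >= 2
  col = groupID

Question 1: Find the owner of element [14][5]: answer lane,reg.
c:5=>grp=5  r:14=>rB=1,tig=3,lo=0
L=5*4+3=23  i=1*2+0=2

23,2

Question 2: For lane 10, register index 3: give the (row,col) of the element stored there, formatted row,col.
13,2

lane 10: gid=2 (10/4), tid=2 (10%4)
i=3: r=2*2+1+8=13, c=gid=2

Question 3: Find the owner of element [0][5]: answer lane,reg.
c=5⇒gr=5  r=0⇒Rb=0,th=0,odd=0
L=5*4+0=20  i=0*2+0=0

20,0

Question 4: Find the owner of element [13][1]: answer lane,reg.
c=1⇒gr=1  r=13⇒Rb=1,th=2,odd=1
L=1*4+2=6  i=1*2+1=3

6,3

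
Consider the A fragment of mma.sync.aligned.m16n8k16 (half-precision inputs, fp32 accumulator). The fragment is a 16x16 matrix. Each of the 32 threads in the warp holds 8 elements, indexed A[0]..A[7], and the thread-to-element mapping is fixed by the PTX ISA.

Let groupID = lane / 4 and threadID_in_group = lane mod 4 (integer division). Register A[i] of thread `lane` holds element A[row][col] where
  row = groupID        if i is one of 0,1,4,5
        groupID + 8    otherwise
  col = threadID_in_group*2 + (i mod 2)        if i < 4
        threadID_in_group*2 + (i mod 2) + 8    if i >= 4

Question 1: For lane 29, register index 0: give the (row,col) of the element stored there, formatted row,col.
29: g=7,t=1
[0] (7+0,1*2+0+0) = (7,2)

7,2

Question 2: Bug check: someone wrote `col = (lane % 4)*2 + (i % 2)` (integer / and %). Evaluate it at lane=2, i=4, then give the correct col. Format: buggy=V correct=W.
`(lane % 4)*2 + (i % 2)`[2,4]->4
lane 2: gid=0 (2/4), tid=2 (2%4)
i=4: r=0+0=0, c=2*2+0+8=12
col: 4 vs 12

buggy=4 correct=12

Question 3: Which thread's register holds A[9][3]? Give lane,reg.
5,3

r: 9->gid=1,r8=1  c: 3->c8=0,tid=1,i&1=1
L=1*4+1=5  i=0*4+1*2+1=3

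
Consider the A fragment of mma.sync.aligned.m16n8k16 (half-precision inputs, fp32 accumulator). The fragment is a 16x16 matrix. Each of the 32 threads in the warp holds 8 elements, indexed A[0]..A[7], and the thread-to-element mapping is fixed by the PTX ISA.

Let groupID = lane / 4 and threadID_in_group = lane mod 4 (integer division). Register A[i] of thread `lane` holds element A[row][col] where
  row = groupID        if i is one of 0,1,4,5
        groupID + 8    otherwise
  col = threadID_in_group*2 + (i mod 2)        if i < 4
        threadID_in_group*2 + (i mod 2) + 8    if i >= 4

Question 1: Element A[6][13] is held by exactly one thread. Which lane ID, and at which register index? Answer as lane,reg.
26,5

r=6->g=6,rb=0  c=13->cb=1,t=2,b0=1
L=6*4+2=26  i=1*4+0*2+1=5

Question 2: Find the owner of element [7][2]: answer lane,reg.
r=7⇒gr=7,Rb=0  c=2⇒Cb=0,th=1,odd=0
L=7*4+1=29  i=0*4+0*2+0=0

29,0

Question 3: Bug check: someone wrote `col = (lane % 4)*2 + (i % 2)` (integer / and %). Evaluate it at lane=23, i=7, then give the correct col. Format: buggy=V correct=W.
buggy=7 correct=15

`(lane % 4)*2 + (i % 2)`[23,7]⇒7
lane 23: gr=5 (23/4), th=3 (23%4)
i=7: r=5+8=13, c=3*2+1+8=15
col: 7 vs 15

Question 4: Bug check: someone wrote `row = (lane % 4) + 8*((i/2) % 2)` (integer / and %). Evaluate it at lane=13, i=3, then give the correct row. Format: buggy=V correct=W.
buggy=9 correct=11

`(lane % 4) + 8*((i/2) % 2)`[13,3]→9
13: G=3,T=1
[3] (3+8,1*2+1+0) = (11,3)
row: 9 vs 11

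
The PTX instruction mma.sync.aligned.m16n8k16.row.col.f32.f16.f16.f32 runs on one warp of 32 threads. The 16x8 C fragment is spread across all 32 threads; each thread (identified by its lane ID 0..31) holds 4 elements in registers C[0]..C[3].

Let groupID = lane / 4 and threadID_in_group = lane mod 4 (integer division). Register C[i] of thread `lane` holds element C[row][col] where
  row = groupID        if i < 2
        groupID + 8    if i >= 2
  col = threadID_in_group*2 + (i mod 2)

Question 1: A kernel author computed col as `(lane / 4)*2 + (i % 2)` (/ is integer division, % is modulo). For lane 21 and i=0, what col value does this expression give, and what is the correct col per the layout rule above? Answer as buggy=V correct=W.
buggy=10 correct=2

`(lane / 4)*2 + (i % 2)`[21,0]->10
21: g=5,t=1
[0] (5+0,1*2+0) = (5,2)
col: 10 vs 2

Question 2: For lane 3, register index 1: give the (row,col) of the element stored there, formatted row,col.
0,7

L=3⇒gr=3>>2=0, th=3&3=3
[1]⇒row 0+0=0  col 3·2+1=7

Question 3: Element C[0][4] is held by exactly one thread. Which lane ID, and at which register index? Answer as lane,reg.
r=0→G=0,rhi=0  c=4→T=2,p=0
L=0*4+2=2  i=0*2+0=0

2,0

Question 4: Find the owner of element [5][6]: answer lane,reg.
r:5=>grp=5,rB=0  c:6=>tig=3,lo=0
L=5*4+3=23  i=0*2+0=0

23,0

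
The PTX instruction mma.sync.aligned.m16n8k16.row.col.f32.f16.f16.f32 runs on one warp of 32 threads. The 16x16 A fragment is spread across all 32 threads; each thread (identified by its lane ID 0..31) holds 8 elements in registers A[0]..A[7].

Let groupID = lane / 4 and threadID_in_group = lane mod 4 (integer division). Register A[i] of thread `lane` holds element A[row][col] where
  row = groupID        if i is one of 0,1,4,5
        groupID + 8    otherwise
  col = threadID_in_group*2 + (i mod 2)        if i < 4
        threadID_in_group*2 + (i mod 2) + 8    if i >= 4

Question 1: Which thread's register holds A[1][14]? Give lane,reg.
r: 1->gid=1,r8=0  c: 14->c8=1,tid=3,i&1=0
L=1*4+3=7  i=1*4+0*2+0=4

7,4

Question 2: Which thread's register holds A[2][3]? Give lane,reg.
9,1

r=2⇒gr=2,Rb=0  c=3⇒Cb=0,th=1,odd=1
L=2*4+1=9  i=0*4+0*2+1=1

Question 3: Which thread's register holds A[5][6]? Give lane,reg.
23,0

r=5->g=5,rb=0  c=6->cb=0,t=3,b0=0
L=5*4+3=23  i=0*4+0*2+0=0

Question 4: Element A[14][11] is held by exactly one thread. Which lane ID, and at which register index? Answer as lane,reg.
r=14⇒gr=6,Rb=1  c=11⇒Cb=1,th=1,odd=1
L=6*4+1=25  i=1*4+1*2+1=7

25,7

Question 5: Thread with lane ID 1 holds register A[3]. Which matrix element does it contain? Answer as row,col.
8,3

1: gr=0,th=1
[3] (0+8,1*2+1+0) = (8,3)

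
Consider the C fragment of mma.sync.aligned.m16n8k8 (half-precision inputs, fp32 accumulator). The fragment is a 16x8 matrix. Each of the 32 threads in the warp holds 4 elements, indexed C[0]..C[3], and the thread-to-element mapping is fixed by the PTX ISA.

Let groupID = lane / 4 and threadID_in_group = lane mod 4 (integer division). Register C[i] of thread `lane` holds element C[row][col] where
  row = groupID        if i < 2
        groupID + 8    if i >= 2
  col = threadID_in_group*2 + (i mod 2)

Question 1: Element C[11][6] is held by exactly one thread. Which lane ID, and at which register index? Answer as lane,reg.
15,2

r:11=>grp=3,rB=1  c:6=>tig=3,lo=0
L=3*4+3=15  i=1*2+0=2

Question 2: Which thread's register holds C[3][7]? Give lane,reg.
15,1

r=3⇒gr=3,Rb=0  c=7⇒th=3,odd=1
L=3*4+3=15  i=0*2+1=1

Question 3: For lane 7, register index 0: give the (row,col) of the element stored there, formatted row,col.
lane 7: gr=1 (7/4), th=3 (7%4)
i=0: r=1+0=1, c=3*2+0=6

1,6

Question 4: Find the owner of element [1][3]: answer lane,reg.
5,1

r:1=>grp=1,rB=0  c:3=>tig=1,lo=1
L=1*4+1=5  i=0*2+1=1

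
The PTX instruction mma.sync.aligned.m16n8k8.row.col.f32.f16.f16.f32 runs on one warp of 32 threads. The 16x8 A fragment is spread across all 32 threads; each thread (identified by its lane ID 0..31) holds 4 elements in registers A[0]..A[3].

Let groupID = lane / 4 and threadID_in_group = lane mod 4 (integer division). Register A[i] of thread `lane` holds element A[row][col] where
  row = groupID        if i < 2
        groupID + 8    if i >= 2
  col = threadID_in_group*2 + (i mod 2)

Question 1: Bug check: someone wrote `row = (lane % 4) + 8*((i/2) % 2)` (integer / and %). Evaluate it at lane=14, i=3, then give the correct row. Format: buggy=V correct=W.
buggy=10 correct=11

`(lane % 4) + 8*((i/2) % 2)`[14,3]->10
lane 14->14/4=3, 14 mod 4=2
i=3  r:3+8->11  c:2·2+1->5
row: 10 vs 11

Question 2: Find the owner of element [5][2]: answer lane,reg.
r=5⇒gr=5,Rb=0  c=2⇒th=1,odd=0
L=5*4+1=21  i=0*2+0=0

21,0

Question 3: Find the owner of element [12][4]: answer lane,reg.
r=12→G=4,rhi=1  c=4→T=2,p=0
L=4*4+2=18  i=1*2+0=2

18,2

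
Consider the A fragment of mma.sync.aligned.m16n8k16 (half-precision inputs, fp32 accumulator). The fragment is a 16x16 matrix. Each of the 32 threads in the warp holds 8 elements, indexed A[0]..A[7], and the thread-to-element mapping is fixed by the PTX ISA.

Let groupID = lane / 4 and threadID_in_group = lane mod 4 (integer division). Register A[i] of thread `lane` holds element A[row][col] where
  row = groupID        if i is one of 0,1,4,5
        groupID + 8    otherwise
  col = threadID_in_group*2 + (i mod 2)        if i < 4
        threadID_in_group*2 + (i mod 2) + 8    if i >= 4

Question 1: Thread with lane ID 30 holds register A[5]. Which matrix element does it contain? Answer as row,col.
7,13

lane 30->30/4=7, 30 mod 4=2
i=5  r:7+0->7  c:2·2+1+8->13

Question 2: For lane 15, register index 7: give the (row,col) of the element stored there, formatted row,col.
11,15

L=15⇒gr=15>>2=3, th=15&3=3
[7]⇒row 3+8=11  col 3·2+1+8=15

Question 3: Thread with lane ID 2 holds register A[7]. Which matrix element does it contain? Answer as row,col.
8,13

2: G=0,T=2
[7] (0+8,2*2+1+8) = (8,13)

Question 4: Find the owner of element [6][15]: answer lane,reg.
27,5

r=6⇒gr=6,Rb=0  c=15⇒Cb=1,th=3,odd=1
L=6*4+3=27  i=1*4+0*2+1=5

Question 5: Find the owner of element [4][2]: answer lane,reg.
r=4→G=4,rhi=0  c=2→chi=0,T=1,p=0
L=4*4+1=17  i=0*4+0*2+0=0

17,0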